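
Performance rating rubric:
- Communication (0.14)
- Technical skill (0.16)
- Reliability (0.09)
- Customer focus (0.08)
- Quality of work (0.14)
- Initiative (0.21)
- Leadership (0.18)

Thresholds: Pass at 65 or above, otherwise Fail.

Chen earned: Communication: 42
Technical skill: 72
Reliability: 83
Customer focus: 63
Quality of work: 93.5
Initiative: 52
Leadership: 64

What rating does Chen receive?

Weighted total:
  Communication 42 × 0.14 = 5.88
  Technical skill 72 × 0.16 = 11.52
  Reliability 83 × 0.09 = 7.47
  Customer focus 63 × 0.08 = 5.04
  Quality of work 93.5 × 0.14 = 13.09
  Initiative 52 × 0.21 = 10.92
  Leadership 64 × 0.18 = 11.52
Sum = 65.44
65.44 ≥ 65 → Pass

Pass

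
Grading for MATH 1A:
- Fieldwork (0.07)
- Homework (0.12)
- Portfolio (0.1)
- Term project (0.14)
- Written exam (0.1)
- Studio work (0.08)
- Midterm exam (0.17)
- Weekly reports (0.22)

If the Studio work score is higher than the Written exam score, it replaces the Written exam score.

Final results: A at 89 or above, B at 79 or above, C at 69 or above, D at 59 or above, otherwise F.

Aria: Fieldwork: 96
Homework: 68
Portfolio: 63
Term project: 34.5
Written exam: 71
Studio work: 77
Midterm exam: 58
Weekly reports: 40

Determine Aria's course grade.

Studio work (77) > Written exam (71), so Written exam counts as 77.
Weighted total:
  Fieldwork 96 × 0.07 = 6.72
  Homework 68 × 0.12 = 8.16
  Portfolio 63 × 0.1 = 6.3
  Term project 34.5 × 0.14 = 4.83
  Written exam 77 × 0.1 = 7.7
  Studio work 77 × 0.08 = 6.16
  Midterm exam 58 × 0.17 = 9.86
  Weekly reports 40 × 0.22 = 8.8
Sum = 58.53
58.53 < 59 → F

F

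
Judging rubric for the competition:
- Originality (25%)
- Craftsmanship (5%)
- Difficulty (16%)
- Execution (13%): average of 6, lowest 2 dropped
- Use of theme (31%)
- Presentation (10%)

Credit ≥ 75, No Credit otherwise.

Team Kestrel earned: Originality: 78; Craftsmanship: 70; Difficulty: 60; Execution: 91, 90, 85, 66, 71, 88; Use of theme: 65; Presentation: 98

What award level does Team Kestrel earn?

No Credit

Execution: drop 66, 71 → average of remaining 4 = 354/4 = 88.5
Weighted total:
  Originality 78 × 0.25 = 19.5
  Craftsmanship 70 × 0.05 = 3.5
  Difficulty 60 × 0.16 = 9.6
  Execution 88.5 × 0.13 = 11.505
  Use of theme 65 × 0.31 = 20.15
  Presentation 98 × 0.1 = 9.8
Sum = 74.055
74.055 < 75 → No Credit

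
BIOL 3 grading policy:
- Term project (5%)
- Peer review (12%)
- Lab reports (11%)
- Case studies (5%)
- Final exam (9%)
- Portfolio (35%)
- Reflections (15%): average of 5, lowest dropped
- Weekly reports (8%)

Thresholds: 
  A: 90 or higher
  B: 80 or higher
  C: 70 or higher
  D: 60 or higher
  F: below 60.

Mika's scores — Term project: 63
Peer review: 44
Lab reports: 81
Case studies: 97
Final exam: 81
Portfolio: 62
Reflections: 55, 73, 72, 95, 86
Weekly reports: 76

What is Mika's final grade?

Reflections: drop 55 → average of remaining 4 = 326/4 = 81.5
Weighted total:
  Term project 63 × 0.05 = 3.15
  Peer review 44 × 0.12 = 5.28
  Lab reports 81 × 0.11 = 8.91
  Case studies 97 × 0.05 = 4.85
  Final exam 81 × 0.09 = 7.29
  Portfolio 62 × 0.35 = 21.7
  Reflections 81.5 × 0.15 = 12.225
  Weekly reports 76 × 0.08 = 6.08
Sum = 69.485
69.485 is ≥ 60 and < 70 → D

D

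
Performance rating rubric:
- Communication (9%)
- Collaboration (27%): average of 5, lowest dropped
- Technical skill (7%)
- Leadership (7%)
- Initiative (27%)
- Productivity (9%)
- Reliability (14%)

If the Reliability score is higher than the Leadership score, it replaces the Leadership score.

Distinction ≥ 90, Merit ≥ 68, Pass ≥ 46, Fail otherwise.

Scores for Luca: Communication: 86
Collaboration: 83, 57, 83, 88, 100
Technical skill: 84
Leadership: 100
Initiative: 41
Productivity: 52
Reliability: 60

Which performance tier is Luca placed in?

Merit

Collaboration: drop 57 → average of remaining 4 = 354/4 = 88.5
Reliability (60) ≤ Leadership (100), so Leadership stays at 100.
Weighted total:
  Communication 86 × 0.09 = 7.74
  Collaboration 88.5 × 0.27 = 23.895
  Technical skill 84 × 0.07 = 5.88
  Leadership 100 × 0.07 = 7
  Initiative 41 × 0.27 = 11.07
  Productivity 52 × 0.09 = 4.68
  Reliability 60 × 0.14 = 8.4
Sum = 68.665
68.665 is ≥ 68 and < 90 → Merit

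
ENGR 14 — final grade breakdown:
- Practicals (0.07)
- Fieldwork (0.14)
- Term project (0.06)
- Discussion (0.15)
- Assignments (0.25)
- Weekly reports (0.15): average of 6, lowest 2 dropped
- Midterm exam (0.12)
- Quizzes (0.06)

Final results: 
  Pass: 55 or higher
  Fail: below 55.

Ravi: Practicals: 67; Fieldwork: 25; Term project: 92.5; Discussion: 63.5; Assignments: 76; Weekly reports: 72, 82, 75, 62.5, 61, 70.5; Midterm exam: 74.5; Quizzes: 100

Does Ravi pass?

Pass

Weekly reports: drop 61, 62.5 → average of remaining 4 = 299.5/4 = 74.875
Weighted total:
  Practicals 67 × 0.07 = 4.69
  Fieldwork 25 × 0.14 = 3.5
  Term project 92.5 × 0.06 = 5.55
  Discussion 63.5 × 0.15 = 9.525
  Assignments 76 × 0.25 = 19
  Weekly reports 74.875 × 0.15 = 11.23125
  Midterm exam 74.5 × 0.12 = 8.94
  Quizzes 100 × 0.06 = 6
Sum = 68.43625
68.43625 ≥ 55 → Pass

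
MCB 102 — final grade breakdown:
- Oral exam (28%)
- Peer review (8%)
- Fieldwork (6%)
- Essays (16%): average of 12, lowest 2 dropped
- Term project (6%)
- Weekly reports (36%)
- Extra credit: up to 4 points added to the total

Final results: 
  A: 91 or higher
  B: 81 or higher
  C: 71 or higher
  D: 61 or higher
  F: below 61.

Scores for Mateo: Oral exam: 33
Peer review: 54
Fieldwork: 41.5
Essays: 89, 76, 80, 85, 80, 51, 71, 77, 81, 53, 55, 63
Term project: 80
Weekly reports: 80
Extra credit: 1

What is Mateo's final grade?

Essays: drop 51, 53 → average of remaining 10 = 757/10 = 75.7
Weighted total:
  Oral exam 33 × 0.28 = 9.24
  Peer review 54 × 0.08 = 4.32
  Fieldwork 41.5 × 0.06 = 2.49
  Essays 75.7 × 0.16 = 12.112
  Term project 80 × 0.06 = 4.8
  Weekly reports 80 × 0.36 = 28.8
Sum = 61.762
Extra credit: 61.762 + 1 = 62.762
62.762 is ≥ 61 and < 71 → D

D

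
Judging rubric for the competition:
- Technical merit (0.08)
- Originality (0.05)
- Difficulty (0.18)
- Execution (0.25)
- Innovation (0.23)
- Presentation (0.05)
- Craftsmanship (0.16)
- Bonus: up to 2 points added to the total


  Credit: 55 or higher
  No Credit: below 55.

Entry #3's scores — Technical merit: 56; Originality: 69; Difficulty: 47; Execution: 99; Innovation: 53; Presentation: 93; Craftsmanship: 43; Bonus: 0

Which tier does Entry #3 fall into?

Weighted total:
  Technical merit 56 × 0.08 = 4.48
  Originality 69 × 0.05 = 3.45
  Difficulty 47 × 0.18 = 8.46
  Execution 99 × 0.25 = 24.75
  Innovation 53 × 0.23 = 12.19
  Presentation 93 × 0.05 = 4.65
  Craftsmanship 43 × 0.16 = 6.88
Sum = 64.86
Bonus: 64.86 + 0 = 64.86
64.86 ≥ 55 → Credit

Credit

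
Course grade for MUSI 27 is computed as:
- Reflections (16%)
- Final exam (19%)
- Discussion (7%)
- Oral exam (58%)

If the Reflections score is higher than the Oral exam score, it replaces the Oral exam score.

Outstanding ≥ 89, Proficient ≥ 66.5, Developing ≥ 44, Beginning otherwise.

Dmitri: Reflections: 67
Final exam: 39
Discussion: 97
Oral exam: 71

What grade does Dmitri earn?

Reflections (67) ≤ Oral exam (71), so Oral exam stays at 71.
Weighted total:
  Reflections 67 × 0.16 = 10.72
  Final exam 39 × 0.19 = 7.41
  Discussion 97 × 0.07 = 6.79
  Oral exam 71 × 0.58 = 41.18
Sum = 66.1
66.1 is ≥ 44 and < 66.5 → Developing

Developing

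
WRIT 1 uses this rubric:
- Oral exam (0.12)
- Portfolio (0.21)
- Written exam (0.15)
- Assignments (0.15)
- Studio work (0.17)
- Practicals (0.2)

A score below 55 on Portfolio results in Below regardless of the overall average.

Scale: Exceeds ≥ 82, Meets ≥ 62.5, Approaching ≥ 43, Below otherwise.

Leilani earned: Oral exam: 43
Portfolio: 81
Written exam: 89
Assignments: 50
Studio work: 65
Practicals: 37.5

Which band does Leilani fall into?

Portfolio score 81 ≥ 55: minimum met.
Weighted total:
  Oral exam 43 × 0.12 = 5.16
  Portfolio 81 × 0.21 = 17.01
  Written exam 89 × 0.15 = 13.35
  Assignments 50 × 0.15 = 7.5
  Studio work 65 × 0.17 = 11.05
  Practicals 37.5 × 0.2 = 7.5
Sum = 61.57
61.57 is ≥ 43 and < 62.5 → Approaching

Approaching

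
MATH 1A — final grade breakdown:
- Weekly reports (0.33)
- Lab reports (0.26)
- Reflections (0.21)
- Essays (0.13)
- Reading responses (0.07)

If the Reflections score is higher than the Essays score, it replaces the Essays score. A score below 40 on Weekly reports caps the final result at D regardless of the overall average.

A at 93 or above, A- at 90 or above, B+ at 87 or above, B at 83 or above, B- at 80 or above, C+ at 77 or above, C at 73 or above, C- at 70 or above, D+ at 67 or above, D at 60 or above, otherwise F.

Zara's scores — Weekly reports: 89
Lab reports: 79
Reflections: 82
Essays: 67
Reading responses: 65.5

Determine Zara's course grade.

Reflections (82) > Essays (67), so Essays counts as 82.
Weekly reports score 89 ≥ 40: minimum met.
Weighted total:
  Weekly reports 89 × 0.33 = 29.37
  Lab reports 79 × 0.26 = 20.54
  Reflections 82 × 0.21 = 17.22
  Essays 82 × 0.13 = 10.66
  Reading responses 65.5 × 0.07 = 4.585
Sum = 82.375
82.375 is ≥ 80 and < 83 → B-

B-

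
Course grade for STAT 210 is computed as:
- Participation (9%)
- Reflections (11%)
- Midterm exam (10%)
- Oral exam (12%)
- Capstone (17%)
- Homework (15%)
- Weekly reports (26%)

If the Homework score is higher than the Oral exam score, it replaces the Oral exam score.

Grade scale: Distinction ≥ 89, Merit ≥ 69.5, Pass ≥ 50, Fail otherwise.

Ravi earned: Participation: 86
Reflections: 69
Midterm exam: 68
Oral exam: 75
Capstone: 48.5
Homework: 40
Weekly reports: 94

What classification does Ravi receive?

Homework (40) ≤ Oral exam (75), so Oral exam stays at 75.
Weighted total:
  Participation 86 × 0.09 = 7.74
  Reflections 69 × 0.11 = 7.59
  Midterm exam 68 × 0.1 = 6.8
  Oral exam 75 × 0.12 = 9
  Capstone 48.5 × 0.17 = 8.245
  Homework 40 × 0.15 = 6
  Weekly reports 94 × 0.26 = 24.44
Sum = 69.815
69.815 is ≥ 69.5 and < 89 → Merit

Merit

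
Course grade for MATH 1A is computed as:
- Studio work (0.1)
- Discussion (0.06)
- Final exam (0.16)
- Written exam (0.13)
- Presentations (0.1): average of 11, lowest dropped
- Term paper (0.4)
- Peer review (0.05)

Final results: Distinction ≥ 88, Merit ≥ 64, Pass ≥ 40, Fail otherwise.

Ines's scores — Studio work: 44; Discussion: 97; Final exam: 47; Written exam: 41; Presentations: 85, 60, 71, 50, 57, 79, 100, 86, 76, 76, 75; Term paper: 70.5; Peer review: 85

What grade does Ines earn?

Pass

Presentations: drop 50 → average of remaining 10 = 765/10 = 76.5
Weighted total:
  Studio work 44 × 0.1 = 4.4
  Discussion 97 × 0.06 = 5.82
  Final exam 47 × 0.16 = 7.52
  Written exam 41 × 0.13 = 5.33
  Presentations 76.5 × 0.1 = 7.65
  Term paper 70.5 × 0.4 = 28.2
  Peer review 85 × 0.05 = 4.25
Sum = 63.17
63.17 is ≥ 40 and < 64 → Pass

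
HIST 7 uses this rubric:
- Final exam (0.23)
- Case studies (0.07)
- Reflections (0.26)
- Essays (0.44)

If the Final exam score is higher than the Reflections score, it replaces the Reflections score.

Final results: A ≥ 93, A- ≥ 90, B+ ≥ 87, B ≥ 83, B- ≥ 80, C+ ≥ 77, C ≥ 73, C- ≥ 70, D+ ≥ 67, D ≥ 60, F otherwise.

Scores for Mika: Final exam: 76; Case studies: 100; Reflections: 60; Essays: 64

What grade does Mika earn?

C-

Final exam (76) > Reflections (60), so Reflections counts as 76.
Weighted total:
  Final exam 76 × 0.23 = 17.48
  Case studies 100 × 0.07 = 7
  Reflections 76 × 0.26 = 19.76
  Essays 64 × 0.44 = 28.16
Sum = 72.4
72.4 is ≥ 70 and < 73 → C-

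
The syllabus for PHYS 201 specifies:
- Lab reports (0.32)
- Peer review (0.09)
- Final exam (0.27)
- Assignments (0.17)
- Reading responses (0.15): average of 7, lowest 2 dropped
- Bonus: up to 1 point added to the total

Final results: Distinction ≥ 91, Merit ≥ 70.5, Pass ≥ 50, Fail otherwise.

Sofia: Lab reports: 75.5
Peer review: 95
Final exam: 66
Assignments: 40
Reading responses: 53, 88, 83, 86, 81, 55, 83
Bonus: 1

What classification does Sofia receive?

Merit

Reading responses: drop 53, 55 → average of remaining 5 = 421/5 = 84.2
Weighted total:
  Lab reports 75.5 × 0.32 = 24.16
  Peer review 95 × 0.09 = 8.55
  Final exam 66 × 0.27 = 17.82
  Assignments 40 × 0.17 = 6.8
  Reading responses 84.2 × 0.15 = 12.63
Sum = 69.96
Bonus: 69.96 + 1 = 70.96
70.96 is ≥ 70.5 and < 91 → Merit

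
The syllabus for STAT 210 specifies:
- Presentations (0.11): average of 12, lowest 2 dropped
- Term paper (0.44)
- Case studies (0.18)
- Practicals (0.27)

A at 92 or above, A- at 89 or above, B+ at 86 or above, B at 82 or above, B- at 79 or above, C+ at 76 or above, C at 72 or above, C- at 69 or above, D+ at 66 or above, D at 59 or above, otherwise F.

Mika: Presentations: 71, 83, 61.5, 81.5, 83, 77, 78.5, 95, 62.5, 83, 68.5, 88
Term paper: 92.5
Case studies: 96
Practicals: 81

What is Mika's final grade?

B+

Presentations: drop 61.5, 62.5 → average of remaining 10 = 808.5/10 = 80.85
Weighted total:
  Presentations 80.85 × 0.11 = 8.8935
  Term paper 92.5 × 0.44 = 40.7
  Case studies 96 × 0.18 = 17.28
  Practicals 81 × 0.27 = 21.87
Sum = 88.7435
88.7435 is ≥ 86 and < 89 → B+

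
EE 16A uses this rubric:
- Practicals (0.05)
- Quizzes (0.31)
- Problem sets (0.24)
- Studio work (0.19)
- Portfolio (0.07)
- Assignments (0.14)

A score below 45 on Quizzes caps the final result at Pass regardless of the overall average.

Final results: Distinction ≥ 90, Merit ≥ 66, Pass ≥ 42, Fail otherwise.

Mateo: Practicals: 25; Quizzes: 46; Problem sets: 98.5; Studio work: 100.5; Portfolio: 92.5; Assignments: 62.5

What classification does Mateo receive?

Quizzes score 46 ≥ 45: minimum met.
Weighted total:
  Practicals 25 × 0.05 = 1.25
  Quizzes 46 × 0.31 = 14.26
  Problem sets 98.5 × 0.24 = 23.64
  Studio work 100.5 × 0.19 = 19.095
  Portfolio 92.5 × 0.07 = 6.475
  Assignments 62.5 × 0.14 = 8.75
Sum = 73.47
73.47 is ≥ 66 and < 90 → Merit

Merit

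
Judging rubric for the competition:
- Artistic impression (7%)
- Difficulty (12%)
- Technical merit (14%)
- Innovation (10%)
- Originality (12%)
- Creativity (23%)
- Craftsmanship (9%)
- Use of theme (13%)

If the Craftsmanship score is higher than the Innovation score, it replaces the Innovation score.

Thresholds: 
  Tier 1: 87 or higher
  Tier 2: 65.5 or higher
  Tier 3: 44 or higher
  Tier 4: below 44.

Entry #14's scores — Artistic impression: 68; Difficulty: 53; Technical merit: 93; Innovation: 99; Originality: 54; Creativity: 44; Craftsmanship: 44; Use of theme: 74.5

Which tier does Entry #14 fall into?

Craftsmanship (44) ≤ Innovation (99), so Innovation stays at 99.
Weighted total:
  Artistic impression 68 × 0.07 = 4.76
  Difficulty 53 × 0.12 = 6.36
  Technical merit 93 × 0.14 = 13.02
  Innovation 99 × 0.1 = 9.9
  Originality 54 × 0.12 = 6.48
  Creativity 44 × 0.23 = 10.12
  Craftsmanship 44 × 0.09 = 3.96
  Use of theme 74.5 × 0.13 = 9.685
Sum = 64.285
64.285 is ≥ 44 and < 65.5 → Tier 3

Tier 3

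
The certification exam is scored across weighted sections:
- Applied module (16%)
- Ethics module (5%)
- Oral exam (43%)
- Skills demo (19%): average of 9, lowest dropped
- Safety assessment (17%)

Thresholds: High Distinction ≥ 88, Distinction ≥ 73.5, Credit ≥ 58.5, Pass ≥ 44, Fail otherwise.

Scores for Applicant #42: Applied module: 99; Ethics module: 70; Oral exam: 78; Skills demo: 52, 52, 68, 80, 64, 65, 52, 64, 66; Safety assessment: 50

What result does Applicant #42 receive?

Distinction

Skills demo: drop 52 → average of remaining 8 = 511/8 = 63.875
Weighted total:
  Applied module 99 × 0.16 = 15.84
  Ethics module 70 × 0.05 = 3.5
  Oral exam 78 × 0.43 = 33.54
  Skills demo 63.875 × 0.19 = 12.13625
  Safety assessment 50 × 0.17 = 8.5
Sum = 73.51625
73.51625 is ≥ 73.5 and < 88 → Distinction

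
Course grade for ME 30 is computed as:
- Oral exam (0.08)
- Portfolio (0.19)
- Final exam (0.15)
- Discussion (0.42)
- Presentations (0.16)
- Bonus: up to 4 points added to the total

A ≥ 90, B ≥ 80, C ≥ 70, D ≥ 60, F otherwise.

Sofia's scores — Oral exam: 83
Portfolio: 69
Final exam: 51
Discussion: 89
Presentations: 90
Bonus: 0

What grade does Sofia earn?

C

Weighted total:
  Oral exam 83 × 0.08 = 6.64
  Portfolio 69 × 0.19 = 13.11
  Final exam 51 × 0.15 = 7.65
  Discussion 89 × 0.42 = 37.38
  Presentations 90 × 0.16 = 14.4
Sum = 79.18
Bonus: 79.18 + 0 = 79.18
79.18 is ≥ 70 and < 80 → C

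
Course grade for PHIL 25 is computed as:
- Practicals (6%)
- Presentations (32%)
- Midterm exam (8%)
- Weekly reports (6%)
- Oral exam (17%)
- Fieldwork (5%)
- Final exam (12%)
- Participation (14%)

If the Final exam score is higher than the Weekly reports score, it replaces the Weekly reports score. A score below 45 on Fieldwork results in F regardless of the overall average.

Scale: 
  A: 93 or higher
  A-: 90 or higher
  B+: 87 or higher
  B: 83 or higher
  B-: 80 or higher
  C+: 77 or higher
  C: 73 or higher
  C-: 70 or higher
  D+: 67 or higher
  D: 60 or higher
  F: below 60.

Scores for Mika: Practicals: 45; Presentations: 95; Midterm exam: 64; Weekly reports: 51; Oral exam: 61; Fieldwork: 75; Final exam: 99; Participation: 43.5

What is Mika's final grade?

Final exam (99) > Weekly reports (51), so Weekly reports counts as 99.
Fieldwork score 75 ≥ 45: minimum met.
Weighted total:
  Practicals 45 × 0.06 = 2.7
  Presentations 95 × 0.32 = 30.4
  Midterm exam 64 × 0.08 = 5.12
  Weekly reports 99 × 0.06 = 5.94
  Oral exam 61 × 0.17 = 10.37
  Fieldwork 75 × 0.05 = 3.75
  Final exam 99 × 0.12 = 11.88
  Participation 43.5 × 0.14 = 6.09
Sum = 76.25
76.25 is ≥ 73 and < 77 → C

C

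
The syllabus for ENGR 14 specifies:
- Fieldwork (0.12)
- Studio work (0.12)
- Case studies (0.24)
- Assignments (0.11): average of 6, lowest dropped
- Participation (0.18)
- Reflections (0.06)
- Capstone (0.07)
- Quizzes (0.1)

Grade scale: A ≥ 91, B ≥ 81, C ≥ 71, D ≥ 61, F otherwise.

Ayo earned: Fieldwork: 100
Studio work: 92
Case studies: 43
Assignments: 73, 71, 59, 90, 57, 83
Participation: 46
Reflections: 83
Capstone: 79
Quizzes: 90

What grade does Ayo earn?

D

Assignments: drop 57 → average of remaining 5 = 376/5 = 75.2
Weighted total:
  Fieldwork 100 × 0.12 = 12
  Studio work 92 × 0.12 = 11.04
  Case studies 43 × 0.24 = 10.32
  Assignments 75.2 × 0.11 = 8.272
  Participation 46 × 0.18 = 8.28
  Reflections 83 × 0.06 = 4.98
  Capstone 79 × 0.07 = 5.53
  Quizzes 90 × 0.1 = 9
Sum = 69.422
69.422 is ≥ 61 and < 71 → D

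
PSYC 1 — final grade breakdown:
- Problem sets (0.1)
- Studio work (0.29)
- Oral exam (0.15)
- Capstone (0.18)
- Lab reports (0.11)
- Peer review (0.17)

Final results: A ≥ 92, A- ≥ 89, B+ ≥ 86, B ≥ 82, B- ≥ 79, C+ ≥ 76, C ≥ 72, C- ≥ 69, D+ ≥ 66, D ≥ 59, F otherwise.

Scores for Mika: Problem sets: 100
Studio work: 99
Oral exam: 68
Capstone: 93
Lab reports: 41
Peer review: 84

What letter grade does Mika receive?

Weighted total:
  Problem sets 100 × 0.1 = 10
  Studio work 99 × 0.29 = 28.71
  Oral exam 68 × 0.15 = 10.2
  Capstone 93 × 0.18 = 16.74
  Lab reports 41 × 0.11 = 4.51
  Peer review 84 × 0.17 = 14.28
Sum = 84.44
84.44 is ≥ 82 and < 86 → B

B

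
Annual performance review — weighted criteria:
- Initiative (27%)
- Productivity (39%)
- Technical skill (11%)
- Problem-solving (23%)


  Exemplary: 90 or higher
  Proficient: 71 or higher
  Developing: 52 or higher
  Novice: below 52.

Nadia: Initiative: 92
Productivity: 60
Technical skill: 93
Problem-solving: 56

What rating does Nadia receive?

Weighted total:
  Initiative 92 × 0.27 = 24.84
  Productivity 60 × 0.39 = 23.4
  Technical skill 93 × 0.11 = 10.23
  Problem-solving 56 × 0.23 = 12.88
Sum = 71.35
71.35 is ≥ 71 and < 90 → Proficient

Proficient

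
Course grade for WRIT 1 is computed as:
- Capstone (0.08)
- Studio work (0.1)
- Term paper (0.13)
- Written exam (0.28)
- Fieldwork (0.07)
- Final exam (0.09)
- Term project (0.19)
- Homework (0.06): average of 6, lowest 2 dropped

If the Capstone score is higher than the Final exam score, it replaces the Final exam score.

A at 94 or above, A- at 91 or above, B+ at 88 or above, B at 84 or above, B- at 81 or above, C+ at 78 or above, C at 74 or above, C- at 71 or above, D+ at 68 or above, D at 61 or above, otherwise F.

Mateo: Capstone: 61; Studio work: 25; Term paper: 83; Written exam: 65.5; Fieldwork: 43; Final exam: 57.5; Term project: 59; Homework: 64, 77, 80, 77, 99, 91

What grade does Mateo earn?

Homework: drop 64, 77 → average of remaining 4 = 347/4 = 86.75
Capstone (61) > Final exam (57.5), so Final exam counts as 61.
Weighted total:
  Capstone 61 × 0.08 = 4.88
  Studio work 25 × 0.1 = 2.5
  Term paper 83 × 0.13 = 10.79
  Written exam 65.5 × 0.28 = 18.34
  Fieldwork 43 × 0.07 = 3.01
  Final exam 61 × 0.09 = 5.49
  Term project 59 × 0.19 = 11.21
  Homework 86.75 × 0.06 = 5.205
Sum = 61.425
61.425 is ≥ 61 and < 68 → D

D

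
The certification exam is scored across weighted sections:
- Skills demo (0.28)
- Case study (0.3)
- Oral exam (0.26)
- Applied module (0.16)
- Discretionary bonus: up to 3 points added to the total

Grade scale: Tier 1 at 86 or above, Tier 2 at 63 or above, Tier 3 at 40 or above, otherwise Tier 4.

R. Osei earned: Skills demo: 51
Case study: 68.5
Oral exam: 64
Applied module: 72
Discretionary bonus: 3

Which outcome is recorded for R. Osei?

Weighted total:
  Skills demo 51 × 0.28 = 14.28
  Case study 68.5 × 0.3 = 20.55
  Oral exam 64 × 0.26 = 16.64
  Applied module 72 × 0.16 = 11.52
Sum = 62.99
Discretionary bonus: 62.99 + 3 = 65.99
65.99 is ≥ 63 and < 86 → Tier 2

Tier 2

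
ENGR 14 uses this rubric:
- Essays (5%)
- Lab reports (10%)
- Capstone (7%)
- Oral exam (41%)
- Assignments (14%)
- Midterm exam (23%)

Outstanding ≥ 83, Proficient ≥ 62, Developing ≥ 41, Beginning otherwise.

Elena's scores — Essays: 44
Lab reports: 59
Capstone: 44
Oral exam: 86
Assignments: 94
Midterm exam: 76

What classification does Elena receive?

Weighted total:
  Essays 44 × 0.05 = 2.2
  Lab reports 59 × 0.1 = 5.9
  Capstone 44 × 0.07 = 3.08
  Oral exam 86 × 0.41 = 35.26
  Assignments 94 × 0.14 = 13.16
  Midterm exam 76 × 0.23 = 17.48
Sum = 77.08
77.08 is ≥ 62 and < 83 → Proficient

Proficient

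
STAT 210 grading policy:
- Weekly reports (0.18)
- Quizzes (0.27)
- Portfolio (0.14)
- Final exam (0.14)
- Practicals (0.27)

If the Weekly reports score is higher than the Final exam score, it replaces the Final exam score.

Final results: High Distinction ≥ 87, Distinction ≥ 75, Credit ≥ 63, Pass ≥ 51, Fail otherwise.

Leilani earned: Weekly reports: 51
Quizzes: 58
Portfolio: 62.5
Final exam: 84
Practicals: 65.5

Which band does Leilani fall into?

Credit

Weekly reports (51) ≤ Final exam (84), so Final exam stays at 84.
Weighted total:
  Weekly reports 51 × 0.18 = 9.18
  Quizzes 58 × 0.27 = 15.66
  Portfolio 62.5 × 0.14 = 8.75
  Final exam 84 × 0.14 = 11.76
  Practicals 65.5 × 0.27 = 17.685
Sum = 63.035
63.035 is ≥ 63 and < 75 → Credit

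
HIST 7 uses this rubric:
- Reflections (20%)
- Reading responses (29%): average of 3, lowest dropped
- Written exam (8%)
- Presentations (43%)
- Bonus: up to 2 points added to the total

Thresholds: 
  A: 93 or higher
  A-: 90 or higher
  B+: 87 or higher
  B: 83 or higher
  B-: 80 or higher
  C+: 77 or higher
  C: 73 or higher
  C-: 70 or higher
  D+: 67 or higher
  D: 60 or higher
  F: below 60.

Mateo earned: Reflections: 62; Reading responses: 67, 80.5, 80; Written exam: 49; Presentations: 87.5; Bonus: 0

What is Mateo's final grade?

Reading responses: drop 67 → average of remaining 2 = 160.5/2 = 80.25
Weighted total:
  Reflections 62 × 0.2 = 12.4
  Reading responses 80.25 × 0.29 = 23.2725
  Written exam 49 × 0.08 = 3.92
  Presentations 87.5 × 0.43 = 37.625
Sum = 77.2175
Bonus: 77.2175 + 0 = 77.2175
77.2175 is ≥ 77 and < 80 → C+

C+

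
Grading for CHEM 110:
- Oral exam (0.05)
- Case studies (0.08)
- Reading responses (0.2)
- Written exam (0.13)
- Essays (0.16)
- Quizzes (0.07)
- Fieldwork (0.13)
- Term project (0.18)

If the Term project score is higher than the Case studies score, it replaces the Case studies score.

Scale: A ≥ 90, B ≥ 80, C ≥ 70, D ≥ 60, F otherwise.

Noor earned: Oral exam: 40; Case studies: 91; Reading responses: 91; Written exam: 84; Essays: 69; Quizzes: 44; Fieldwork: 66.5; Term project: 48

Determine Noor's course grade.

D

Term project (48) ≤ Case studies (91), so Case studies stays at 91.
Weighted total:
  Oral exam 40 × 0.05 = 2
  Case studies 91 × 0.08 = 7.28
  Reading responses 91 × 0.2 = 18.2
  Written exam 84 × 0.13 = 10.92
  Essays 69 × 0.16 = 11.04
  Quizzes 44 × 0.07 = 3.08
  Fieldwork 66.5 × 0.13 = 8.645
  Term project 48 × 0.18 = 8.64
Sum = 69.805
69.805 is ≥ 60 and < 70 → D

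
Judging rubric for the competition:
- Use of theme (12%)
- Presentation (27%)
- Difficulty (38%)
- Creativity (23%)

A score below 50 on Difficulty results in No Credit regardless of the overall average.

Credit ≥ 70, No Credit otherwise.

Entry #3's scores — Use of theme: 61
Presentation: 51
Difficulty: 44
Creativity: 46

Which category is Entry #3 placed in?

No Credit

Difficulty score 44 < 50: minimum not met.
Weighted total:
  Use of theme 61 × 0.12 = 7.32
  Presentation 51 × 0.27 = 13.77
  Difficulty 44 × 0.38 = 16.72
  Creativity 46 × 0.23 = 10.58
Sum = 48.39
Because the Difficulty minimum was not met, the result is No Credit.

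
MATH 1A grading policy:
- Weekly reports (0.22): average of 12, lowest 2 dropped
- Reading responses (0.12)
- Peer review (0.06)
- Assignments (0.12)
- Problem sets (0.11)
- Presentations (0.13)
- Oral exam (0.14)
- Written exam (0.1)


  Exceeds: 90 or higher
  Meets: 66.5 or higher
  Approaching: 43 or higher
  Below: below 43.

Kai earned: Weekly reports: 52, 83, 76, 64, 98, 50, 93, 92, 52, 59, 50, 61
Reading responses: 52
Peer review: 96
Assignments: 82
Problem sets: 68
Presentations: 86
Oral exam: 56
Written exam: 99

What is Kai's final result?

Meets

Weekly reports: drop 50, 50 → average of remaining 10 = 730/10 = 73
Weighted total:
  Weekly reports 73 × 0.22 = 16.06
  Reading responses 52 × 0.12 = 6.24
  Peer review 96 × 0.06 = 5.76
  Assignments 82 × 0.12 = 9.84
  Problem sets 68 × 0.11 = 7.48
  Presentations 86 × 0.13 = 11.18
  Oral exam 56 × 0.14 = 7.84
  Written exam 99 × 0.1 = 9.9
Sum = 74.3
74.3 is ≥ 66.5 and < 90 → Meets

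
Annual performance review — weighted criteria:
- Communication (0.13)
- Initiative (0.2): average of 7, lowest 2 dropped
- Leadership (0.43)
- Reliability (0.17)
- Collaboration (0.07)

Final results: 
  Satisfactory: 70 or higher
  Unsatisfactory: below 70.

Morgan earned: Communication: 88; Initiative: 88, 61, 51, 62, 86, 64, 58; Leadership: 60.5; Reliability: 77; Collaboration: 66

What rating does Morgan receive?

Initiative: drop 51, 58 → average of remaining 5 = 361/5 = 72.2
Weighted total:
  Communication 88 × 0.13 = 11.44
  Initiative 72.2 × 0.2 = 14.44
  Leadership 60.5 × 0.43 = 26.015
  Reliability 77 × 0.17 = 13.09
  Collaboration 66 × 0.07 = 4.62
Sum = 69.605
69.605 < 70 → Unsatisfactory

Unsatisfactory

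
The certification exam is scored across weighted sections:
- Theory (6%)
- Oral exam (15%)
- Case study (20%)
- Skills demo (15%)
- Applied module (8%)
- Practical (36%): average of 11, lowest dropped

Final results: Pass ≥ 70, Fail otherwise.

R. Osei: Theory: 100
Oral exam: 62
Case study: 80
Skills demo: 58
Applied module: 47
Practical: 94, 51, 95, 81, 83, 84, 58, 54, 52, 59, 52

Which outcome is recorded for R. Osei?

Practical: drop 51 → average of remaining 10 = 712/10 = 71.2
Weighted total:
  Theory 100 × 0.06 = 6
  Oral exam 62 × 0.15 = 9.3
  Case study 80 × 0.2 = 16
  Skills demo 58 × 0.15 = 8.7
  Applied module 47 × 0.08 = 3.76
  Practical 71.2 × 0.36 = 25.632
Sum = 69.392
69.392 < 70 → Fail

Fail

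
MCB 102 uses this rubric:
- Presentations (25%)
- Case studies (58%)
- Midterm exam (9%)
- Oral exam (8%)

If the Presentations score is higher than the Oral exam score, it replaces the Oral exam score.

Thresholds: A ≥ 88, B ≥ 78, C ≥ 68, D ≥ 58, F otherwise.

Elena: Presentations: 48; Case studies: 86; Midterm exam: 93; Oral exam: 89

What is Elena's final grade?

C

Presentations (48) ≤ Oral exam (89), so Oral exam stays at 89.
Weighted total:
  Presentations 48 × 0.25 = 12
  Case studies 86 × 0.58 = 49.88
  Midterm exam 93 × 0.09 = 8.37
  Oral exam 89 × 0.08 = 7.12
Sum = 77.37
77.37 is ≥ 68 and < 78 → C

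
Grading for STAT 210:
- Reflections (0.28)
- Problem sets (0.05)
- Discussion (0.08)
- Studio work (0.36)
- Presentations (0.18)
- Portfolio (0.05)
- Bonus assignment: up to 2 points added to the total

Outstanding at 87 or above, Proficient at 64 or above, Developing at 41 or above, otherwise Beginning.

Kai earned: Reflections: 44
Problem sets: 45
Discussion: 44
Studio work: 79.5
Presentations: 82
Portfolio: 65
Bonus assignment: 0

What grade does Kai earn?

Proficient

Weighted total:
  Reflections 44 × 0.28 = 12.32
  Problem sets 45 × 0.05 = 2.25
  Discussion 44 × 0.08 = 3.52
  Studio work 79.5 × 0.36 = 28.62
  Presentations 82 × 0.18 = 14.76
  Portfolio 65 × 0.05 = 3.25
Sum = 64.72
Bonus assignment: 64.72 + 0 = 64.72
64.72 is ≥ 64 and < 87 → Proficient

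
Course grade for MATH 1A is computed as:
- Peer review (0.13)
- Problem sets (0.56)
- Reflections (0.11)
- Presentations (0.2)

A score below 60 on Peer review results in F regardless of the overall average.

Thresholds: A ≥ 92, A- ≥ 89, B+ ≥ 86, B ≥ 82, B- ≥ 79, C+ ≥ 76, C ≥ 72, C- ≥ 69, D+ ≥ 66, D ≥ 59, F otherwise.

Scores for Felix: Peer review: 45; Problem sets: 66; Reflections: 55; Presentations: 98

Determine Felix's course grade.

Peer review score 45 < 60: minimum not met.
Weighted total:
  Peer review 45 × 0.13 = 5.85
  Problem sets 66 × 0.56 = 36.96
  Reflections 55 × 0.11 = 6.05
  Presentations 98 × 0.2 = 19.6
Sum = 68.46
Because the Peer review minimum was not met, the result is F.

F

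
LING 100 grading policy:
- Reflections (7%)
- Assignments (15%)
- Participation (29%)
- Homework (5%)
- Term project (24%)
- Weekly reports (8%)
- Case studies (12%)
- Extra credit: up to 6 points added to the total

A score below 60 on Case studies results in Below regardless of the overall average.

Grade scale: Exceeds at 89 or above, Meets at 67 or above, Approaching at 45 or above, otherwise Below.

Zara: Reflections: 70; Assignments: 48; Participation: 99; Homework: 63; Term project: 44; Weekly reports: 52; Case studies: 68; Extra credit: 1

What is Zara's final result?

Case studies score 68 ≥ 60: minimum met.
Weighted total:
  Reflections 70 × 0.07 = 4.9
  Assignments 48 × 0.15 = 7.2
  Participation 99 × 0.29 = 28.71
  Homework 63 × 0.05 = 3.15
  Term project 44 × 0.24 = 10.56
  Weekly reports 52 × 0.08 = 4.16
  Case studies 68 × 0.12 = 8.16
Sum = 66.84
Extra credit: 66.84 + 1 = 67.84
67.84 is ≥ 67 and < 89 → Meets

Meets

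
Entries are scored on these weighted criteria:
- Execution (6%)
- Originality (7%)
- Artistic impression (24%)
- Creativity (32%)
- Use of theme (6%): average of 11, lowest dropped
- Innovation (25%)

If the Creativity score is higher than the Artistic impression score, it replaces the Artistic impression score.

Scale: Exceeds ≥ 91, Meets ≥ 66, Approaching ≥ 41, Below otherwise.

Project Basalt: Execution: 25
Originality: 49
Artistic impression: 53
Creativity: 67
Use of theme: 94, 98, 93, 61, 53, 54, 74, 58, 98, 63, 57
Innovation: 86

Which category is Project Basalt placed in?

Meets

Use of theme: drop 53 → average of remaining 10 = 750/10 = 75
Creativity (67) > Artistic impression (53), so Artistic impression counts as 67.
Weighted total:
  Execution 25 × 0.06 = 1.5
  Originality 49 × 0.07 = 3.43
  Artistic impression 67 × 0.24 = 16.08
  Creativity 67 × 0.32 = 21.44
  Use of theme 75 × 0.06 = 4.5
  Innovation 86 × 0.25 = 21.5
Sum = 68.45
68.45 is ≥ 66 and < 91 → Meets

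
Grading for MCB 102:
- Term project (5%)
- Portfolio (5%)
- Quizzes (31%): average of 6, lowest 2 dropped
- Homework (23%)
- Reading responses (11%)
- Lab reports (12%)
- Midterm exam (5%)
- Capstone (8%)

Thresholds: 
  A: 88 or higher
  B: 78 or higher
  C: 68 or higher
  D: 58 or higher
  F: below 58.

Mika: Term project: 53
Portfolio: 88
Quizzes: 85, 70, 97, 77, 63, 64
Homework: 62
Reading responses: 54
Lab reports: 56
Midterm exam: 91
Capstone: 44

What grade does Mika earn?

Quizzes: drop 63, 64 → average of remaining 4 = 329/4 = 82.25
Weighted total:
  Term project 53 × 0.05 = 2.65
  Portfolio 88 × 0.05 = 4.4
  Quizzes 82.25 × 0.31 = 25.4975
  Homework 62 × 0.23 = 14.26
  Reading responses 54 × 0.11 = 5.94
  Lab reports 56 × 0.12 = 6.72
  Midterm exam 91 × 0.05 = 4.55
  Capstone 44 × 0.08 = 3.52
Sum = 67.5375
67.5375 is ≥ 58 and < 68 → D

D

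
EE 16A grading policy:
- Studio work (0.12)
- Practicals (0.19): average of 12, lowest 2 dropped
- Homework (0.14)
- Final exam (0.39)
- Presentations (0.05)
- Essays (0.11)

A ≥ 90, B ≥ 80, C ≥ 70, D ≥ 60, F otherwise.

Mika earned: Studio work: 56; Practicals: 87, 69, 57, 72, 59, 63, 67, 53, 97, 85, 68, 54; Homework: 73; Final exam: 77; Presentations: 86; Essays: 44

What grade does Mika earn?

D

Practicals: drop 53, 54 → average of remaining 10 = 724/10 = 72.4
Weighted total:
  Studio work 56 × 0.12 = 6.72
  Practicals 72.4 × 0.19 = 13.756
  Homework 73 × 0.14 = 10.22
  Final exam 77 × 0.39 = 30.03
  Presentations 86 × 0.05 = 4.3
  Essays 44 × 0.11 = 4.84
Sum = 69.866
69.866 is ≥ 60 and < 70 → D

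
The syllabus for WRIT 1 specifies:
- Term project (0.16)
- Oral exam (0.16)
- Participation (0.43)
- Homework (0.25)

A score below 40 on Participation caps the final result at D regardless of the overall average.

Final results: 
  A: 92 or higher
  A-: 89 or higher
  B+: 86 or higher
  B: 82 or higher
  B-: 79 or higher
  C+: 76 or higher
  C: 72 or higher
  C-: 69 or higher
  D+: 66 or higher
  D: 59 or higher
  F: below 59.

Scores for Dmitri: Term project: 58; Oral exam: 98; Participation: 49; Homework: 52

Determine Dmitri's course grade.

Participation score 49 ≥ 40: minimum met.
Weighted total:
  Term project 58 × 0.16 = 9.28
  Oral exam 98 × 0.16 = 15.68
  Participation 49 × 0.43 = 21.07
  Homework 52 × 0.25 = 13
Sum = 59.03
59.03 is ≥ 59 and < 66 → D

D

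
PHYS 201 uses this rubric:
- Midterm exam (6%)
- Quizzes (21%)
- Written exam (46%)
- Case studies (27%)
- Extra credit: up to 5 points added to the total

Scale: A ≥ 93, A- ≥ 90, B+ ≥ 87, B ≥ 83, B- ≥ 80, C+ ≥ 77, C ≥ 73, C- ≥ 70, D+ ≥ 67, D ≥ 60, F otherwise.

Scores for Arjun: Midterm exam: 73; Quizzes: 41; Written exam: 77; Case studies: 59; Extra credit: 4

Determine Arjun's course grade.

D+

Weighted total:
  Midterm exam 73 × 0.06 = 4.38
  Quizzes 41 × 0.21 = 8.61
  Written exam 77 × 0.46 = 35.42
  Case studies 59 × 0.27 = 15.93
Sum = 64.34
Extra credit: 64.34 + 4 = 68.34
68.34 is ≥ 67 and < 70 → D+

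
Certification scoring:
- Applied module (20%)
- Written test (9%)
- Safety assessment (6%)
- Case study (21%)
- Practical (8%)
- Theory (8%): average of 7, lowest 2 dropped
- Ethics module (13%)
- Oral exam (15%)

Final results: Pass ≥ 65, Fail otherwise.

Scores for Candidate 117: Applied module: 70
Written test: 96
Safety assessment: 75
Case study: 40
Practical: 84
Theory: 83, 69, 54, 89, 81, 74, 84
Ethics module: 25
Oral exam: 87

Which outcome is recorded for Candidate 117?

Pass

Theory: drop 54, 69 → average of remaining 5 = 411/5 = 82.2
Weighted total:
  Applied module 70 × 0.2 = 14
  Written test 96 × 0.09 = 8.64
  Safety assessment 75 × 0.06 = 4.5
  Case study 40 × 0.21 = 8.4
  Practical 84 × 0.08 = 6.72
  Theory 82.2 × 0.08 = 6.576
  Ethics module 25 × 0.13 = 3.25
  Oral exam 87 × 0.15 = 13.05
Sum = 65.136
65.136 ≥ 65 → Pass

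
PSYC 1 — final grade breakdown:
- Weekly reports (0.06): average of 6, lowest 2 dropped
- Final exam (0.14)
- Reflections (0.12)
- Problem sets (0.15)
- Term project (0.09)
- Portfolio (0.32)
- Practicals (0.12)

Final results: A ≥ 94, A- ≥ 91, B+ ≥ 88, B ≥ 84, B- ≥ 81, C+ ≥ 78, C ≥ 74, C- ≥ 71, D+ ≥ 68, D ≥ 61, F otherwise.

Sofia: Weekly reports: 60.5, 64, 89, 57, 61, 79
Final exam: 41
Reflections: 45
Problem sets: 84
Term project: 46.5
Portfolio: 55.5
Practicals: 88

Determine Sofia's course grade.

F

Weekly reports: drop 57, 60.5 → average of remaining 4 = 293/4 = 73.25
Weighted total:
  Weekly reports 73.25 × 0.06 = 4.395
  Final exam 41 × 0.14 = 5.74
  Reflections 45 × 0.12 = 5.4
  Problem sets 84 × 0.15 = 12.6
  Term project 46.5 × 0.09 = 4.185
  Portfolio 55.5 × 0.32 = 17.76
  Practicals 88 × 0.12 = 10.56
Sum = 60.64
60.64 < 61 → F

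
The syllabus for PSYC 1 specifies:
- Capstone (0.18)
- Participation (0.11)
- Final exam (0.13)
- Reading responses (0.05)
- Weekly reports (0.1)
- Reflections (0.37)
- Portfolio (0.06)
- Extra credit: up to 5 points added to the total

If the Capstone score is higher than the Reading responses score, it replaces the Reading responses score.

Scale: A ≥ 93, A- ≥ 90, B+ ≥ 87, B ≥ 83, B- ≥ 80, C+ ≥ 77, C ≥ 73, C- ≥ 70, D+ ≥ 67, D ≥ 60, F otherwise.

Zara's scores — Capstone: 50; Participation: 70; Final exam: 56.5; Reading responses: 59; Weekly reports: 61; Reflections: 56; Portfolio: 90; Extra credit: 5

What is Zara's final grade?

D

Capstone (50) ≤ Reading responses (59), so Reading responses stays at 59.
Weighted total:
  Capstone 50 × 0.18 = 9
  Participation 70 × 0.11 = 7.7
  Final exam 56.5 × 0.13 = 7.345
  Reading responses 59 × 0.05 = 2.95
  Weekly reports 61 × 0.1 = 6.1
  Reflections 56 × 0.37 = 20.72
  Portfolio 90 × 0.06 = 5.4
Sum = 59.215
Extra credit: 59.215 + 5 = 64.215
64.215 is ≥ 60 and < 67 → D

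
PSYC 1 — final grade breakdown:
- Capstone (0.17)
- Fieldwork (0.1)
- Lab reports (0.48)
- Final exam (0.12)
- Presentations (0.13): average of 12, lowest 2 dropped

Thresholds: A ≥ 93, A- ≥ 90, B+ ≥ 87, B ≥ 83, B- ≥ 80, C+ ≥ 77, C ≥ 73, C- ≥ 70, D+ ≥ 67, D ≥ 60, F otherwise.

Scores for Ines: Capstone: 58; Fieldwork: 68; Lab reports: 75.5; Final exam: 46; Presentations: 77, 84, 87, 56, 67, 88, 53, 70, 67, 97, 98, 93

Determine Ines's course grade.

Presentations: drop 53, 56 → average of remaining 10 = 828/10 = 82.8
Weighted total:
  Capstone 58 × 0.17 = 9.86
  Fieldwork 68 × 0.1 = 6.8
  Lab reports 75.5 × 0.48 = 36.24
  Final exam 46 × 0.12 = 5.52
  Presentations 82.8 × 0.13 = 10.764
Sum = 69.184
69.184 is ≥ 67 and < 70 → D+

D+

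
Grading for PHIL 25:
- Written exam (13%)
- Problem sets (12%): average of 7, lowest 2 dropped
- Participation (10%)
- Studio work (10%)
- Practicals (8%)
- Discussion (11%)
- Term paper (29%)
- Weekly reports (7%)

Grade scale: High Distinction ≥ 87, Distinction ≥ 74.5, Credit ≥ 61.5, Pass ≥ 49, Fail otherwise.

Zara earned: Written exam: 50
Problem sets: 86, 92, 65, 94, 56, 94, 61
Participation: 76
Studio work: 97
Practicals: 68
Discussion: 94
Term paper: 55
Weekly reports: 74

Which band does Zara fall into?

Credit

Problem sets: drop 56, 61 → average of remaining 5 = 431/5 = 86.2
Weighted total:
  Written exam 50 × 0.13 = 6.5
  Problem sets 86.2 × 0.12 = 10.344
  Participation 76 × 0.1 = 7.6
  Studio work 97 × 0.1 = 9.7
  Practicals 68 × 0.08 = 5.44
  Discussion 94 × 0.11 = 10.34
  Term paper 55 × 0.29 = 15.95
  Weekly reports 74 × 0.07 = 5.18
Sum = 71.054
71.054 is ≥ 61.5 and < 74.5 → Credit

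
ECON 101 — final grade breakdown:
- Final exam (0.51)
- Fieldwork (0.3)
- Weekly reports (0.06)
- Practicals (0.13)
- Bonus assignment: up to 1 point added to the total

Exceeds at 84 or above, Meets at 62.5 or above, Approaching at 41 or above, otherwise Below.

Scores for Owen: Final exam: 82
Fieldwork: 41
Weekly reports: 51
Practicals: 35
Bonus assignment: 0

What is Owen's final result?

Weighted total:
  Final exam 82 × 0.51 = 41.82
  Fieldwork 41 × 0.3 = 12.3
  Weekly reports 51 × 0.06 = 3.06
  Practicals 35 × 0.13 = 4.55
Sum = 61.73
Bonus assignment: 61.73 + 0 = 61.73
61.73 is ≥ 41 and < 62.5 → Approaching

Approaching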